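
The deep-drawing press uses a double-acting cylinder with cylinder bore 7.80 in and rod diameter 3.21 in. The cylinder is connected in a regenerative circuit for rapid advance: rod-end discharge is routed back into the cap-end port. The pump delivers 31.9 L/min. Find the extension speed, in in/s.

v ≈ 4.01 in/s

In regeneration the rod-end outflow joins the pump flow into the cap end, so the net volume the pump must supply per unit advance equals the rod cross-section area.
Rod cross-section A_rod = π/4 × (3.21 in)² = 8.093 in^2
v = Q_pump / A_rod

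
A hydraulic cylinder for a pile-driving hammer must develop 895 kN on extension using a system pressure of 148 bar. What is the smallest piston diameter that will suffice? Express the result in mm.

D ≈ 277 mm

Extension force acts on the full piston face: F = P × (π/4)D².
D = √(4F / (πP)) = √(4 × 895 kN / (π × 148 bar))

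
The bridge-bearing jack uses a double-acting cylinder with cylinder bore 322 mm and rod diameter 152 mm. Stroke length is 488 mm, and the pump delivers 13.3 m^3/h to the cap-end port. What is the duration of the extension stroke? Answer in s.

Cap-side area A_cap = π/4 × (322 mm)² = 81430 mm^2
Swept volume V = A × L; t = V / Q = A·L / Q

t ≈ 10.8 s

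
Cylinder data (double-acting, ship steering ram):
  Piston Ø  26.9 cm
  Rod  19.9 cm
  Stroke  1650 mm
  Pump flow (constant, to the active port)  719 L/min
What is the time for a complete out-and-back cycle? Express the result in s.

Cap-side area A_cap = π/4 × (26.9 cm)² = 568.3 cm^2
Rod-side annular area A_ann = π/4 × (26.9² − 19.9²) = 257.3 cm^2
t_ext = A_cap·L/Q = 7.825 s
t_ret = A_ann·L/Q = 3.543 s
t_cycle = t_ext + t_ret

t ≈ 11.4 s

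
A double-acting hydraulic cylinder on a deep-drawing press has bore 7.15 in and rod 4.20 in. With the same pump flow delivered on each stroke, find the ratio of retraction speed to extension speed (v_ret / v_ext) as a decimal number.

Cap-side area A_cap = π/4 × (7.15 in)² = 40.15 in^2
Rod-side annular area A_ann = π/4 × (7.15² − 4.20²) = 26.30 in^2
For equal Q, v ∝ 1/A, so v_ret/v_ext = A_cap/A_ann.

v_ret/v_ext ≈ 1.53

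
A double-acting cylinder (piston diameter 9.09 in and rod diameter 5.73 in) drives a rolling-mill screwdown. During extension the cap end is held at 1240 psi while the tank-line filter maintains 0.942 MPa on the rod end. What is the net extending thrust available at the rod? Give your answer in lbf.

Cap-side area A_cap = π/4 × (9.09 in)² = 64.90 in^2
Rod-side annular area A_ann = π/4 × (9.09² − 5.73²) = 39.11 in^2
Net thrust = P_cap·A_cap − P_rod·A_ann = 80470 lbf − 5343 lbf

F ≈ 75100 lbf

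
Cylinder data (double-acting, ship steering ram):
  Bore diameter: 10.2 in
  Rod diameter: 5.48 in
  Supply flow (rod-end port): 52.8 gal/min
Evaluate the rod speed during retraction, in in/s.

Rod-side annular area A_ann = π/4 × (10.2² − 5.48²) = 58.13 in^2
Flow into the rod-end port fills the annular volume.
v = Q / A

v ≈ 3.50 in/s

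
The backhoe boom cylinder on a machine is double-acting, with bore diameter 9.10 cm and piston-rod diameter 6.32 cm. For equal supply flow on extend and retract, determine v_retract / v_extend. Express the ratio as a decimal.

v_ret/v_ext ≈ 1.93

Cap-side area A_cap = π/4 × (9.10 cm)² = 65.04 cm^2
Rod-side annular area A_ann = π/4 × (9.10² − 6.32²) = 33.67 cm^2
For equal Q, v ∝ 1/A, so v_ret/v_ext = A_cap/A_ann.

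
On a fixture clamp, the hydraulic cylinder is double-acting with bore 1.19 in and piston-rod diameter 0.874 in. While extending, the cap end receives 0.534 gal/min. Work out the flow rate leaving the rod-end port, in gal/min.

Q_out ≈ 0.246 gal/min

Cap-side area A_cap = π/4 × (1.19 in)² = 1.112 in^2
Rod-side annular area A_ann = π/4 × (1.19² − 0.874²) = 0.5123 in^2
Piston speed v = Q_in/A_cap; rod-end outflow Q_out = v × A_ann = Q_in × A_ann/A_cap.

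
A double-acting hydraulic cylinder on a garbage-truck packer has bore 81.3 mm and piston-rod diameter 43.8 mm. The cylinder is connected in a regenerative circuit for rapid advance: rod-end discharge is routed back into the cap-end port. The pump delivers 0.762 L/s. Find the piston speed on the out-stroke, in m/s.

In regeneration the rod-end outflow joins the pump flow into the cap end, so the net volume the pump must supply per unit advance equals the rod cross-section area.
Rod cross-section A_rod = π/4 × (43.8 mm)² = 1507 mm^2
v = Q_pump / A_rod

v ≈ 0.506 m/s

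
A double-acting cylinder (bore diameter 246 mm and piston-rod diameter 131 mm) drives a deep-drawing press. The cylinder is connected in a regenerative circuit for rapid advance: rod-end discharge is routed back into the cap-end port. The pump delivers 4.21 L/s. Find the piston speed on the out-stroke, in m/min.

In regeneration the rod-end outflow joins the pump flow into the cap end, so the net volume the pump must supply per unit advance equals the rod cross-section area.
Rod cross-section A_rod = π/4 × (131 mm)² = 13480 mm^2
v = Q_pump / A_rod

v ≈ 18.7 m/min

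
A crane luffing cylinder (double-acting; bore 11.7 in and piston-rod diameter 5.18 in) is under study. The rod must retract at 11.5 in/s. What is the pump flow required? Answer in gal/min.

Rod-side annular area A_ann = π/4 × (11.7² − 5.18²) = 86.44 in^2
Q = A × v

Q ≈ 258 gal/min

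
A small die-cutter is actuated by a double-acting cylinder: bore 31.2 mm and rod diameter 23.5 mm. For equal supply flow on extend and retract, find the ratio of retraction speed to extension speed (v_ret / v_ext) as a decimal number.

v_ret/v_ext ≈ 2.31

Cap-side area A_cap = π/4 × (31.2 mm)² = 764.5 mm^2
Rod-side annular area A_ann = π/4 × (31.2² − 23.5²) = 330.8 mm^2
For equal Q, v ∝ 1/A, so v_ret/v_ext = A_cap/A_ann.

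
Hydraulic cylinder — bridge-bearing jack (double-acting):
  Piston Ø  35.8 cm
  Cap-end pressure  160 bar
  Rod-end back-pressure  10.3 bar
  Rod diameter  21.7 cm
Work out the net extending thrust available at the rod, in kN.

F ≈ 1540 kN

Cap-side area A_cap = π/4 × (35.8 cm)² = 1007 cm^2
Rod-side annular area A_ann = π/4 × (35.8² − 21.7²) = 636.8 cm^2
Net thrust = P_cap·A_cap − P_rod·A_ann = 1611 kN − 65.59 kN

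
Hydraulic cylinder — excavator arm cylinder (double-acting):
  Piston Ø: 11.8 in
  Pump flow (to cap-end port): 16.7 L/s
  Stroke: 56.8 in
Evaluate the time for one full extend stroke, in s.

t ≈ 6.10 s

Cap-side area A_cap = π/4 × (11.8 in)² = 109.4 in^2
Swept volume V = A × L; t = V / Q = A·L / Q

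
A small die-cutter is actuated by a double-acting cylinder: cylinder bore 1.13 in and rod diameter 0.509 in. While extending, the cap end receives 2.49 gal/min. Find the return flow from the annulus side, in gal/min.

Cap-side area A_cap = π/4 × (1.13 in)² = 1.003 in^2
Rod-side annular area A_ann = π/4 × (1.13² − 0.509²) = 0.7994 in^2
Piston speed v = Q_in/A_cap; rod-end outflow Q_out = v × A_ann = Q_in × A_ann/A_cap.

Q_out ≈ 1.98 gal/min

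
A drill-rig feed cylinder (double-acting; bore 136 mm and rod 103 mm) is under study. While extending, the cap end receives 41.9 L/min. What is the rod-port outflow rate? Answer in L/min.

Cap-side area A_cap = π/4 × (136 mm)² = 14530 mm^2
Rod-side annular area A_ann = π/4 × (136² − 103²) = 6194 mm^2
Piston speed v = Q_in/A_cap; rod-end outflow Q_out = v × A_ann = Q_in × A_ann/A_cap.

Q_out ≈ 17.9 L/min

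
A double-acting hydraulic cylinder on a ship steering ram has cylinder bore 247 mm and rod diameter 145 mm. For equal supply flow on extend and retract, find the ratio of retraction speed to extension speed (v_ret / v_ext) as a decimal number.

Cap-side area A_cap = π/4 × (247 mm)² = 47920 mm^2
Rod-side annular area A_ann = π/4 × (247² − 145²) = 31400 mm^2
For equal Q, v ∝ 1/A, so v_ret/v_ext = A_cap/A_ann.

v_ret/v_ext ≈ 1.53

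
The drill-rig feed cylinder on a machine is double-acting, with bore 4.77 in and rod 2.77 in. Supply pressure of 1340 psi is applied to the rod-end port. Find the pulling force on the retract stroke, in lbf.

F ≈ 15900 lbf

Rod-side annular area A_ann = π/4 × (4.77² − 2.77²) = 11.84 in^2
On retraction the pressure acts on the annular area (bore minus rod).
F = P × A_ann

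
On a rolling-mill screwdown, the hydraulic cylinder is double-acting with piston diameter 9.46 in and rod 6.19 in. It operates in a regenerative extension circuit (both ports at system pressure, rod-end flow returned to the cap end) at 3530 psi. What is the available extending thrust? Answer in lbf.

F ≈ 1.06e5 lbf

With equal pressure on both faces, forces on the annular region cancel; the net push is pressure × rod cross-section.
Rod cross-section A_rod = π/4 × (6.19 in)² = 30.09 in^2
F = P × A_rod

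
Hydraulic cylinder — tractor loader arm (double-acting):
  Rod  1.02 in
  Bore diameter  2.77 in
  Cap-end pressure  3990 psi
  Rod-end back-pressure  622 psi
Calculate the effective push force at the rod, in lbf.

Cap-side area A_cap = π/4 × (2.77 in)² = 6.026 in^2
Rod-side annular area A_ann = π/4 × (2.77² − 1.02²) = 5.209 in^2
Net thrust = P_cap·A_cap − P_rod·A_ann = 24040 lbf − 3240 lbf

F ≈ 20800 lbf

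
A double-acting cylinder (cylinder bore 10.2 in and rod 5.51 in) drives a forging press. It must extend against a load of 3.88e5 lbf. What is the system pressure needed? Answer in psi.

Cap-side area A_cap = π/4 × (10.2 in)² = 81.71 in^2
P = F / A = 3.88e5 lbf / A

P ≈ 4750 psi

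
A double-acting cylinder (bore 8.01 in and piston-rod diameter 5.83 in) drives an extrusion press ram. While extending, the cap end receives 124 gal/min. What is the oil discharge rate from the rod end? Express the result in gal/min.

Cap-side area A_cap = π/4 × (8.01 in)² = 50.39 in^2
Rod-side annular area A_ann = π/4 × (8.01² − 5.83²) = 23.70 in^2
Piston speed v = Q_in/A_cap; rod-end outflow Q_out = v × A_ann = Q_in × A_ann/A_cap.

Q_out ≈ 58.3 gal/min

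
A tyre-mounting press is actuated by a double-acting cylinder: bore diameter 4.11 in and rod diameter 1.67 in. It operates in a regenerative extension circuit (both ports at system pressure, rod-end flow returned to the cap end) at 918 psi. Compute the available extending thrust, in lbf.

F ≈ 2010 lbf

With equal pressure on both faces, forces on the annular region cancel; the net push is pressure × rod cross-section.
Rod cross-section A_rod = π/4 × (1.67 in)² = 2.190 in^2
F = P × A_rod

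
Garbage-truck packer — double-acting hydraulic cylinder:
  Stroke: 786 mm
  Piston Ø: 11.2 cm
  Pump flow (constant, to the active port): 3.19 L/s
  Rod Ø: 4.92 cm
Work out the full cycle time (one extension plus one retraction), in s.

t ≈ 4.39 s

Cap-side area A_cap = π/4 × (11.2 cm)² = 98.52 cm^2
Rod-side annular area A_ann = π/4 × (11.2² − 4.92²) = 79.51 cm^2
t_ext = A_cap·L/Q = 2.427 s
t_ret = A_ann·L/Q = 1.959 s
t_cycle = t_ext + t_ret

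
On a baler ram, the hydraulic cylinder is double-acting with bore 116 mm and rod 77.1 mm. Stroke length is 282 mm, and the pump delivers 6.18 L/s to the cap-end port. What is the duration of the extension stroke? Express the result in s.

t ≈ 0.482 s

Cap-side area A_cap = π/4 × (116 mm)² = 10570 mm^2
Swept volume V = A × L; t = V / Q = A·L / Q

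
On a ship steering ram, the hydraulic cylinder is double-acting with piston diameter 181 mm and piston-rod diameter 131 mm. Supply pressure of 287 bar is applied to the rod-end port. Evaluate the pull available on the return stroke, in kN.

F ≈ 352 kN

Rod-side annular area A_ann = π/4 × (181² − 131²) = 12250 mm^2
On retraction the pressure acts on the annular area (bore minus rod).
F = P × A_ann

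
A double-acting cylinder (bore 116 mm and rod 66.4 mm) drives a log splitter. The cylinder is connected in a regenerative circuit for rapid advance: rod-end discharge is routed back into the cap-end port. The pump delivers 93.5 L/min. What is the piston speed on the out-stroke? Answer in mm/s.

v ≈ 450 mm/s

In regeneration the rod-end outflow joins the pump flow into the cap end, so the net volume the pump must supply per unit advance equals the rod cross-section area.
Rod cross-section A_rod = π/4 × (66.4 mm)² = 3463 mm^2
v = Q_pump / A_rod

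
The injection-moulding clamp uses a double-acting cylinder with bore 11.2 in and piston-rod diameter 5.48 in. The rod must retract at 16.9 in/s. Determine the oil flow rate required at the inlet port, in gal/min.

Q ≈ 329 gal/min

Rod-side annular area A_ann = π/4 × (11.2² − 5.48²) = 74.93 in^2
Q = A × v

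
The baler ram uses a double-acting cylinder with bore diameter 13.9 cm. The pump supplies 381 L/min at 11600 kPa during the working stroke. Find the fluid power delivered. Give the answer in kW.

W ≈ 73.7 kW

Hydraulic power = P × Q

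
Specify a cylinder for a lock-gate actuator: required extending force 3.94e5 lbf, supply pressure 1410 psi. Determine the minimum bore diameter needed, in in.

Extension force acts on the full piston face: F = P × (π/4)D².
D = √(4F / (πP)) = √(4 × 3.94e5 lbf / (π × 1410 psi))

D ≈ 18.9 in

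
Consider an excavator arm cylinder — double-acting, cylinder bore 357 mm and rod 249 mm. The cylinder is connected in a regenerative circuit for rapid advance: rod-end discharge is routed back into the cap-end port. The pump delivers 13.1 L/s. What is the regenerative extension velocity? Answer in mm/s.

v ≈ 269 mm/s

In regeneration the rod-end outflow joins the pump flow into the cap end, so the net volume the pump must supply per unit advance equals the rod cross-section area.
Rod cross-section A_rod = π/4 × (249 mm)² = 48700 mm^2
v = Q_pump / A_rod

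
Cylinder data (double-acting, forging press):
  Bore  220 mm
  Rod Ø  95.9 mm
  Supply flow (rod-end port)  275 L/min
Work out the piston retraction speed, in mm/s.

v ≈ 149 mm/s

Rod-side annular area A_ann = π/4 × (220² − 95.9²) = 30790 mm^2
Flow into the rod-end port fills the annular volume.
v = Q / A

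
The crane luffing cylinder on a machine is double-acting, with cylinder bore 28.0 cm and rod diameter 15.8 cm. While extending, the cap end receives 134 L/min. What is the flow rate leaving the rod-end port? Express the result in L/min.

Q_out ≈ 91.3 L/min

Cap-side area A_cap = π/4 × (28.0 cm)² = 615.8 cm^2
Rod-side annular area A_ann = π/4 × (28.0² − 15.8²) = 419.7 cm^2
Piston speed v = Q_in/A_cap; rod-end outflow Q_out = v × A_ann = Q_in × A_ann/A_cap.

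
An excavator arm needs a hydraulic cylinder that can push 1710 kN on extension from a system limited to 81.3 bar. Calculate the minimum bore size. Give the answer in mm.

Extension force acts on the full piston face: F = P × (π/4)D².
D = √(4F / (πP)) = √(4 × 1710 kN / (π × 81.3 bar))

D ≈ 517 mm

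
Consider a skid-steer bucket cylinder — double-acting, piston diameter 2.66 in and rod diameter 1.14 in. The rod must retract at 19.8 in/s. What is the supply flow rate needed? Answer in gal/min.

Q ≈ 23.3 gal/min

Rod-side annular area A_ann = π/4 × (2.66² − 1.14²) = 4.536 in^2
Q = A × v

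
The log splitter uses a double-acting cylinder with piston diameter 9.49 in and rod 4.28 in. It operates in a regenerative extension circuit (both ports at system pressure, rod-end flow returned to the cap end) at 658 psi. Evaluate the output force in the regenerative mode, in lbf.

F ≈ 9470 lbf

With equal pressure on both faces, forces on the annular region cancel; the net push is pressure × rod cross-section.
Rod cross-section A_rod = π/4 × (4.28 in)² = 14.39 in^2
F = P × A_rod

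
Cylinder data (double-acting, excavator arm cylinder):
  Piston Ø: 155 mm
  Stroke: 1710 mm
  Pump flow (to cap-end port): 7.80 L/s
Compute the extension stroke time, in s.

t ≈ 4.14 s

Cap-side area A_cap = π/4 × (155 mm)² = 18870 mm^2
Swept volume V = A × L; t = V / Q = A·L / Q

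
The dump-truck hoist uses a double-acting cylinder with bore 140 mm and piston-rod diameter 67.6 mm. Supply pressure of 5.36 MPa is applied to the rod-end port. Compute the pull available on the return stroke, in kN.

Rod-side annular area A_ann = π/4 × (140² − 67.6²) = 11800 mm^2
On retraction the pressure acts on the annular area (bore minus rod).
F = P × A_ann

F ≈ 63.3 kN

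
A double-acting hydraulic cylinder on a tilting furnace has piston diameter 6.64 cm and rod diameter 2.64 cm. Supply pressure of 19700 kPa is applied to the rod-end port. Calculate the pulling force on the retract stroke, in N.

F ≈ 57400 N

Rod-side annular area A_ann = π/4 × (6.64² − 2.64²) = 29.15 cm^2
On retraction the pressure acts on the annular area (bore minus rod).
F = P × A_ann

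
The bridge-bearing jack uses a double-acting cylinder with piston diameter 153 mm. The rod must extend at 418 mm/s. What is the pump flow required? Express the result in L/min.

Cap-side area A_cap = π/4 × (153 mm)² = 18390 mm^2
Q = A × v

Q ≈ 461 L/min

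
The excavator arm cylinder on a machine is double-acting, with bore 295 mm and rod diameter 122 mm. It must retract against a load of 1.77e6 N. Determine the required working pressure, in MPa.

Rod-side annular area A_ann = π/4 × (295² − 122²) = 56660 mm^2
Retraction: pressure acts on the annular area.
P = F / A = 1.77e6 N / A

P ≈ 31.2 MPa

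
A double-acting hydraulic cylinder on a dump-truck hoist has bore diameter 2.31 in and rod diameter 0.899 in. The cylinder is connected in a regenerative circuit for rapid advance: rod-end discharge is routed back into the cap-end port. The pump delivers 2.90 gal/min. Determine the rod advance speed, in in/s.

v ≈ 17.6 in/s

In regeneration the rod-end outflow joins the pump flow into the cap end, so the net volume the pump must supply per unit advance equals the rod cross-section area.
Rod cross-section A_rod = π/4 × (0.899 in)² = 0.6348 in^2
v = Q_pump / A_rod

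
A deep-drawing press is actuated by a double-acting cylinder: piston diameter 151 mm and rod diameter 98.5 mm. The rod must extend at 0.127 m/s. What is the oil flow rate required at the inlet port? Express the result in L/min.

Q ≈ 136 L/min

Cap-side area A_cap = π/4 × (151 mm)² = 17910 mm^2
Q = A × v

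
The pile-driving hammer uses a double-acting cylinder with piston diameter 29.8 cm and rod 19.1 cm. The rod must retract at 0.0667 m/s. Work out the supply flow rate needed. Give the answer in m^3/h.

Q ≈ 9.87 m^3/h

Rod-side annular area A_ann = π/4 × (29.8² − 19.1²) = 410.9 cm^2
Q = A × v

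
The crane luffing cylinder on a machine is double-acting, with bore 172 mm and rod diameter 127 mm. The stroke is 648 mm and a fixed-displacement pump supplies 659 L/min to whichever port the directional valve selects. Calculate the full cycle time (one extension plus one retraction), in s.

t ≈ 1.99 s

Cap-side area A_cap = π/4 × (172 mm)² = 23240 mm^2
Rod-side annular area A_ann = π/4 × (172² − 127²) = 10570 mm^2
t_ext = A_cap·L/Q = 1.371 s
t_ret = A_ann·L/Q = 0.6235 s
t_cycle = t_ext + t_ret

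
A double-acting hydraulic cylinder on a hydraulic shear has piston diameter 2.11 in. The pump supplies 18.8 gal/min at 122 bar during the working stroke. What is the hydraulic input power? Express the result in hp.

Hydraulic power = P × Q

W ≈ 19.4 hp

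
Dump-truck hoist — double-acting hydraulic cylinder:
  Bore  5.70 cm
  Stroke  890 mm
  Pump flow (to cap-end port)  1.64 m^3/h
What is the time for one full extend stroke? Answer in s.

Cap-side area A_cap = π/4 × (5.70 cm)² = 25.52 cm^2
Swept volume V = A × L; t = V / Q = A·L / Q

t ≈ 4.99 s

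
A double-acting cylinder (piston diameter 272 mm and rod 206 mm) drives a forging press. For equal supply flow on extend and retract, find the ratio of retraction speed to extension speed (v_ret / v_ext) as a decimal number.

v_ret/v_ext ≈ 2.35

Cap-side area A_cap = π/4 × (272 mm)² = 58110 mm^2
Rod-side annular area A_ann = π/4 × (272² − 206²) = 24780 mm^2
For equal Q, v ∝ 1/A, so v_ret/v_ext = A_cap/A_ann.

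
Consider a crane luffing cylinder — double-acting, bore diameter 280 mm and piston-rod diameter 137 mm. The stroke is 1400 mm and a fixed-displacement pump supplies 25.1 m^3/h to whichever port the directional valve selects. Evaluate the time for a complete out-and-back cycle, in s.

Cap-side area A_cap = π/4 × (280 mm)² = 61580 mm^2
Rod-side annular area A_ann = π/4 × (280² − 137²) = 46830 mm^2
t_ext = A_cap·L/Q = 12.36 s
t_ret = A_ann·L/Q = 9.404 s
t_cycle = t_ext + t_ret

t ≈ 21.8 s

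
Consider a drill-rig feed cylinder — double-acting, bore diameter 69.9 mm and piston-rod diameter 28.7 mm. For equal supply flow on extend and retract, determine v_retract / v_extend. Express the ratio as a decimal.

v_ret/v_ext ≈ 1.20

Cap-side area A_cap = π/4 × (69.9 mm)² = 3837 mm^2
Rod-side annular area A_ann = π/4 × (69.9² − 28.7²) = 3191 mm^2
For equal Q, v ∝ 1/A, so v_ret/v_ext = A_cap/A_ann.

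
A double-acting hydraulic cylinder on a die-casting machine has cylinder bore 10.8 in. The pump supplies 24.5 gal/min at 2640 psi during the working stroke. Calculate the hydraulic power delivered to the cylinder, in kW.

W ≈ 28.1 kW

Hydraulic power = P × Q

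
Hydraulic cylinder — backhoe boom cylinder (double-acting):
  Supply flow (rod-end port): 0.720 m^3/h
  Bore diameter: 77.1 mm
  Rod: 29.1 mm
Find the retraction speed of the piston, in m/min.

Rod-side annular area A_ann = π/4 × (77.1² − 29.1²) = 4004 mm^2
Flow into the rod-end port fills the annular volume.
v = Q / A

v ≈ 3.00 m/min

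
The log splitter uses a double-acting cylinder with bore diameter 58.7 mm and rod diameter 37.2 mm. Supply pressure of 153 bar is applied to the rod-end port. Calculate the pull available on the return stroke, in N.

F ≈ 24800 N

Rod-side annular area A_ann = π/4 × (58.7² − 37.2²) = 1619 mm^2
On retraction the pressure acts on the annular area (bore minus rod).
F = P × A_ann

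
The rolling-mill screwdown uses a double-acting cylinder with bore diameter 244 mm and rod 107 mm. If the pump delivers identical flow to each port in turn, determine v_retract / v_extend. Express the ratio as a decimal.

v_ret/v_ext ≈ 1.24

Cap-side area A_cap = π/4 × (244 mm)² = 46760 mm^2
Rod-side annular area A_ann = π/4 × (244² − 107²) = 37770 mm^2
For equal Q, v ∝ 1/A, so v_ret/v_ext = A_cap/A_ann.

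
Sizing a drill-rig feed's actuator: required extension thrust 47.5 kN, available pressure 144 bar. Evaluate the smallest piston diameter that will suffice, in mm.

Extension force acts on the full piston face: F = P × (π/4)D².
D = √(4F / (πP)) = √(4 × 47.5 kN / (π × 144 bar))

D ≈ 64.8 mm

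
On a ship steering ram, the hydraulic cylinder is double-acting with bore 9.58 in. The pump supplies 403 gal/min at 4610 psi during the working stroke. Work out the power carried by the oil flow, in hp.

W ≈ 1080 hp

Hydraulic power = P × Q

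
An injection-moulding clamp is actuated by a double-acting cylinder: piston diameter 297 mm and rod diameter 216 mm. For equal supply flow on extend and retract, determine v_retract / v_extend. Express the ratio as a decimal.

Cap-side area A_cap = π/4 × (297 mm)² = 69280 mm^2
Rod-side annular area A_ann = π/4 × (297² − 216²) = 32640 mm^2
For equal Q, v ∝ 1/A, so v_ret/v_ext = A_cap/A_ann.

v_ret/v_ext ≈ 2.12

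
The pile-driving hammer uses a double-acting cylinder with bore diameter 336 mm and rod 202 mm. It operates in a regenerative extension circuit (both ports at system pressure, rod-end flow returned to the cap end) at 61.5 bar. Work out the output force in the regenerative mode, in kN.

With equal pressure on both faces, forces on the annular region cancel; the net push is pressure × rod cross-section.
Rod cross-section A_rod = π/4 × (202 mm)² = 32050 mm^2
F = P × A_rod

F ≈ 197 kN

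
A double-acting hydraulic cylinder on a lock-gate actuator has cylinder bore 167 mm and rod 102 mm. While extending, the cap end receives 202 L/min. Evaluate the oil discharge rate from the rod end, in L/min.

Cap-side area A_cap = π/4 × (167 mm)² = 21900 mm^2
Rod-side annular area A_ann = π/4 × (167² − 102²) = 13730 mm^2
Piston speed v = Q_in/A_cap; rod-end outflow Q_out = v × A_ann = Q_in × A_ann/A_cap.

Q_out ≈ 127 L/min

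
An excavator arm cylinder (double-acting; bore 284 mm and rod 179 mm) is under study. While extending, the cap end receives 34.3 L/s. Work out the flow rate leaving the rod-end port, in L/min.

Cap-side area A_cap = π/4 × (284 mm)² = 63350 mm^2
Rod-side annular area A_ann = π/4 × (284² − 179²) = 38180 mm^2
Piston speed v = Q_in/A_cap; rod-end outflow Q_out = v × A_ann = Q_in × A_ann/A_cap.

Q_out ≈ 1240 L/min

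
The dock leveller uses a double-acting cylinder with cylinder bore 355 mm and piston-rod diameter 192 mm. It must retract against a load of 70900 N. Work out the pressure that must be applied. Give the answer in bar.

P ≈ 10.1 bar

Rod-side annular area A_ann = π/4 × (355² − 192²) = 70030 mm^2
Retraction: pressure acts on the annular area.
P = F / A = 70900 N / A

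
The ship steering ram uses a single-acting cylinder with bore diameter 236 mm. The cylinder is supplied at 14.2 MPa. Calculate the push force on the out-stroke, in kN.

Cap-side area A_cap = π/4 × (236 mm)² = 43740 mm^2
F = P × A_cap = 14.2 MPa × A_cap

F ≈ 621 kN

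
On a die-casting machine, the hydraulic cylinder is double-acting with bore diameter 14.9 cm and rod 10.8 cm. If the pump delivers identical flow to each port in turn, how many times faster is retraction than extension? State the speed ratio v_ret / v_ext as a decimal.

v_ret/v_ext ≈ 2.11

Cap-side area A_cap = π/4 × (14.9 cm)² = 174.4 cm^2
Rod-side annular area A_ann = π/4 × (14.9² − 10.8²) = 82.76 cm^2
For equal Q, v ∝ 1/A, so v_ret/v_ext = A_cap/A_ann.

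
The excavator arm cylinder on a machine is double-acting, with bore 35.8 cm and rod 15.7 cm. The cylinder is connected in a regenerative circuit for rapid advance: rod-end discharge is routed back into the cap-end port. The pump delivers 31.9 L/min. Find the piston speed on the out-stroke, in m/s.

v ≈ 0.0275 m/s

In regeneration the rod-end outflow joins the pump flow into the cap end, so the net volume the pump must supply per unit advance equals the rod cross-section area.
Rod cross-section A_rod = π/4 × (15.7 cm)² = 193.6 cm^2
v = Q_pump / A_rod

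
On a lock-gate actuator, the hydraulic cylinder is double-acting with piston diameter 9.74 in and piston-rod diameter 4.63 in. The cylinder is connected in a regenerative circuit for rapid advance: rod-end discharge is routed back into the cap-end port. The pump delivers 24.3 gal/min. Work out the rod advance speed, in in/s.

In regeneration the rod-end outflow joins the pump flow into the cap end, so the net volume the pump must supply per unit advance equals the rod cross-section area.
Rod cross-section A_rod = π/4 × (4.63 in)² = 16.84 in^2
v = Q_pump / A_rod

v ≈ 5.56 in/s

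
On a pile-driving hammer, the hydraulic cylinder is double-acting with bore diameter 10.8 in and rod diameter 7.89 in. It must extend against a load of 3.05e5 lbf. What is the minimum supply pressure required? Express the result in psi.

Cap-side area A_cap = π/4 × (10.8 in)² = 91.61 in^2
P = F / A = 3.05e5 lbf / A

P ≈ 3330 psi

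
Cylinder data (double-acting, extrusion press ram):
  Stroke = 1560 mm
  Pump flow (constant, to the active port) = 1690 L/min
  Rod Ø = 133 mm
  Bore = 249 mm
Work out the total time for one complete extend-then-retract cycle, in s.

Cap-side area A_cap = π/4 × (249 mm)² = 48700 mm^2
Rod-side annular area A_ann = π/4 × (249² − 133²) = 34800 mm^2
t_ext = A_cap·L/Q = 2.697 s
t_ret = A_ann·L/Q = 1.928 s
t_cycle = t_ext + t_ret

t ≈ 4.62 s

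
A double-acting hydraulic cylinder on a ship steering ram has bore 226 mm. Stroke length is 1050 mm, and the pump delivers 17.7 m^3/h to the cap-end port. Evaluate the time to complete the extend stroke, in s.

Cap-side area A_cap = π/4 × (226 mm)² = 40110 mm^2
Swept volume V = A × L; t = V / Q = A·L / Q

t ≈ 8.57 s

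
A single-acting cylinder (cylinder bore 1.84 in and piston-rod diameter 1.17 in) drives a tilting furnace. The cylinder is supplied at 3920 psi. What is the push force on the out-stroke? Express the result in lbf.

F ≈ 10400 lbf

Cap-side area A_cap = π/4 × (1.84 in)² = 2.659 in^2
F = P × A_cap = 3920 psi × A_cap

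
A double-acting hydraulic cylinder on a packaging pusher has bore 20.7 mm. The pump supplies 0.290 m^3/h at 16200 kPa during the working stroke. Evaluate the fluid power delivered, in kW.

Hydraulic power = P × Q

W ≈ 1.30 kW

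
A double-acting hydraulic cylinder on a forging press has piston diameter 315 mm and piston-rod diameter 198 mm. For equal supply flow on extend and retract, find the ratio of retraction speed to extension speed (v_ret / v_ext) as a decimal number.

v_ret/v_ext ≈ 1.65

Cap-side area A_cap = π/4 × (315 mm)² = 77930 mm^2
Rod-side annular area A_ann = π/4 × (315² − 198²) = 47140 mm^2
For equal Q, v ∝ 1/A, so v_ret/v_ext = A_cap/A_ann.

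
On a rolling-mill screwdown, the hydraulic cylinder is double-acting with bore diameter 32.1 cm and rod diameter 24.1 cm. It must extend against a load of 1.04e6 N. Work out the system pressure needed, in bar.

P ≈ 129 bar

Cap-side area A_cap = π/4 × (32.1 cm)² = 809.3 cm^2
P = F / A = 1.04e6 N / A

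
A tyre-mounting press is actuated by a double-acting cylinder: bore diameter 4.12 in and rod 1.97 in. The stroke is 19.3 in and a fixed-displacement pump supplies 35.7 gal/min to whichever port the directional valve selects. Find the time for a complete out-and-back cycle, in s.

t ≈ 3.32 s

Cap-side area A_cap = π/4 × (4.12 in)² = 13.33 in^2
Rod-side annular area A_ann = π/4 × (4.12² − 1.97²) = 10.28 in^2
t_ext = A_cap·L/Q = 1.872 s
t_ret = A_ann·L/Q = 1.444 s
t_cycle = t_ext + t_ret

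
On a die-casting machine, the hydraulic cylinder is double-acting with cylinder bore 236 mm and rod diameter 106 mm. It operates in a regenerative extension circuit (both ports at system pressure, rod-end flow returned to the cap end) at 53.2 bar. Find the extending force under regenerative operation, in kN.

With equal pressure on both faces, forces on the annular region cancel; the net push is pressure × rod cross-section.
Rod cross-section A_rod = π/4 × (106 mm)² = 8825 mm^2
F = P × A_rod

F ≈ 46.9 kN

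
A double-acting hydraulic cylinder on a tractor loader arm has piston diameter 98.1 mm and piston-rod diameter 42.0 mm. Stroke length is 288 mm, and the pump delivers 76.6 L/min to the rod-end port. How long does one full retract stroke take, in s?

t ≈ 1.39 s

Rod-side annular area A_ann = π/4 × (98.1² − 42.0²) = 6173 mm^2
Swept volume V = A × L; t = V / Q = A·L / Q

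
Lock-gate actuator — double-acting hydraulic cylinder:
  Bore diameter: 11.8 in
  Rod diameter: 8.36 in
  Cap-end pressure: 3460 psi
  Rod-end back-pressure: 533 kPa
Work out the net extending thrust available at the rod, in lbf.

F ≈ 3.74e5 lbf

Cap-side area A_cap = π/4 × (11.8 in)² = 109.4 in^2
Rod-side annular area A_ann = π/4 × (11.8² − 8.36²) = 54.47 in^2
Net thrust = P_cap·A_cap − P_rod·A_ann = 3.784e5 lbf − 4211 lbf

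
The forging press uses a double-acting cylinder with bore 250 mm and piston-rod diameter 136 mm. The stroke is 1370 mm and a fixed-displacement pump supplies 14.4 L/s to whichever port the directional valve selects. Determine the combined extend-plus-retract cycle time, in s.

t ≈ 7.96 s

Cap-side area A_cap = π/4 × (250 mm)² = 49090 mm^2
Rod-side annular area A_ann = π/4 × (250² − 136²) = 34560 mm^2
t_ext = A_cap·L/Q = 4.670 s
t_ret = A_ann·L/Q = 3.288 s
t_cycle = t_ext + t_ret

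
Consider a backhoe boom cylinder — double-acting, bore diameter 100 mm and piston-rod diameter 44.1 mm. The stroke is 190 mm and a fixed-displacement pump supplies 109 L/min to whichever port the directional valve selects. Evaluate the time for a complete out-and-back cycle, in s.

t ≈ 1.48 s

Cap-side area A_cap = π/4 × (100 mm)² = 7854 mm^2
Rod-side annular area A_ann = π/4 × (100² − 44.1²) = 6327 mm^2
t_ext = A_cap·L/Q = 0.8214 s
t_ret = A_ann·L/Q = 0.6617 s
t_cycle = t_ext + t_ret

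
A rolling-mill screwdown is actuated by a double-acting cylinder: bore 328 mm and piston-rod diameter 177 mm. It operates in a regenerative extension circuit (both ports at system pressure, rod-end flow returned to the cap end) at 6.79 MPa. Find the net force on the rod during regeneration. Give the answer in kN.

F ≈ 167 kN

With equal pressure on both faces, forces on the annular region cancel; the net push is pressure × rod cross-section.
Rod cross-section A_rod = π/4 × (177 mm)² = 24610 mm^2
F = P × A_rod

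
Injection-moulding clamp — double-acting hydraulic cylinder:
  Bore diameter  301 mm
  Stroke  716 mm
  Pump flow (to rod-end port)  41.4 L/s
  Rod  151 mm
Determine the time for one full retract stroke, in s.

Rod-side annular area A_ann = π/4 × (301² − 151²) = 53250 mm^2
Swept volume V = A × L; t = V / Q = A·L / Q

t ≈ 0.921 s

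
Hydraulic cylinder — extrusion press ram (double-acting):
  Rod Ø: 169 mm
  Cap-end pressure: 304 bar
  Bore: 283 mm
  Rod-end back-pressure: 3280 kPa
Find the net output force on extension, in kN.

F ≈ 1780 kN

Cap-side area A_cap = π/4 × (283 mm)² = 62900 mm^2
Rod-side annular area A_ann = π/4 × (283² − 169²) = 40470 mm^2
Net thrust = P_cap·A_cap − P_rod·A_ann = 1912 kN − 132.7 kN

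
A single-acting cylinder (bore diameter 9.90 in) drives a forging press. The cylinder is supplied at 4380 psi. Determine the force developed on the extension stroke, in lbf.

F ≈ 3.37e5 lbf

Cap-side area A_cap = π/4 × (9.90 in)² = 76.98 in^2
F = P × A_cap = 4380 psi × A_cap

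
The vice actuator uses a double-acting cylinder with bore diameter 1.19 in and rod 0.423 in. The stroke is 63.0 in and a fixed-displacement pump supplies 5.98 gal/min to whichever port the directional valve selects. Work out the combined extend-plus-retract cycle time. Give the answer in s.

t ≈ 5.70 s

Cap-side area A_cap = π/4 × (1.19 in)² = 1.112 in^2
Rod-side annular area A_ann = π/4 × (1.19² − 0.423²) = 0.9717 in^2
t_ext = A_cap·L/Q = 3.043 s
t_ret = A_ann·L/Q = 2.659 s
t_cycle = t_ext + t_ret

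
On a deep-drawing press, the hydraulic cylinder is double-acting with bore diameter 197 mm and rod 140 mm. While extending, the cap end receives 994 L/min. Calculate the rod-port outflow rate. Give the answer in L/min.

Cap-side area A_cap = π/4 × (197 mm)² = 30480 mm^2
Rod-side annular area A_ann = π/4 × (197² − 140²) = 15090 mm^2
Piston speed v = Q_in/A_cap; rod-end outflow Q_out = v × A_ann = Q_in × A_ann/A_cap.

Q_out ≈ 492 L/min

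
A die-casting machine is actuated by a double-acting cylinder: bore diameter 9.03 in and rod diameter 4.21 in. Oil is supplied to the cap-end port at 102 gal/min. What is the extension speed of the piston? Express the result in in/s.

v ≈ 6.13 in/s

Cap-side area A_cap = π/4 × (9.03 in)² = 64.04 in^2
v = Q / A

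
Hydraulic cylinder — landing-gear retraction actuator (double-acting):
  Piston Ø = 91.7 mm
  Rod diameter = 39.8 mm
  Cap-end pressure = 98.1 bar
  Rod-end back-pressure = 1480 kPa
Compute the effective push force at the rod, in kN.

Cap-side area A_cap = π/4 × (91.7 mm)² = 6604 mm^2
Rod-side annular area A_ann = π/4 × (91.7² − 39.8²) = 5360 mm^2
Net thrust = P_cap·A_cap − P_rod·A_ann = 64.79 kN − 7.933 kN

F ≈ 56.9 kN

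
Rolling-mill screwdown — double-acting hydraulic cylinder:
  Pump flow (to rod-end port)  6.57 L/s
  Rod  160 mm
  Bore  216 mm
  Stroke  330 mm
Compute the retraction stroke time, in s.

Rod-side annular area A_ann = π/4 × (216² − 160²) = 16540 mm^2
Swept volume V = A × L; t = V / Q = A·L / Q

t ≈ 0.831 s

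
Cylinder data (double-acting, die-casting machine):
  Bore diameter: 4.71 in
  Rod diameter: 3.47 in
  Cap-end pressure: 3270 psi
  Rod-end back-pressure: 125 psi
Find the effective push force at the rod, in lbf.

Cap-side area A_cap = π/4 × (4.71 in)² = 17.42 in^2
Rod-side annular area A_ann = π/4 × (4.71² − 3.47²) = 7.966 in^2
Net thrust = P_cap·A_cap − P_rod·A_ann = 56970 lbf − 995.8 lbf

F ≈ 56000 lbf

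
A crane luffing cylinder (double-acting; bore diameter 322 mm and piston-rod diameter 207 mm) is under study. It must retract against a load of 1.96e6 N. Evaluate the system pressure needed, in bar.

Rod-side annular area A_ann = π/4 × (322² − 207²) = 47780 mm^2
Retraction: pressure acts on the annular area.
P = F / A = 1.96e6 N / A

P ≈ 410 bar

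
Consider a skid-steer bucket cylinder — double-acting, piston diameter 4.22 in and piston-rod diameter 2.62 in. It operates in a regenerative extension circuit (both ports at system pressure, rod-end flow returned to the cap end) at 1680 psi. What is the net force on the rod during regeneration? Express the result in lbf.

F ≈ 9060 lbf

With equal pressure on both faces, forces on the annular region cancel; the net push is pressure × rod cross-section.
Rod cross-section A_rod = π/4 × (2.62 in)² = 5.391 in^2
F = P × A_rod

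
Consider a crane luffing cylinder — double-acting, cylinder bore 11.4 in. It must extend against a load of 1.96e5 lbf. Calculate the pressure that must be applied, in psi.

P ≈ 1920 psi

Cap-side area A_cap = π/4 × (11.4 in)² = 102.1 in^2
P = F / A = 1.96e5 lbf / A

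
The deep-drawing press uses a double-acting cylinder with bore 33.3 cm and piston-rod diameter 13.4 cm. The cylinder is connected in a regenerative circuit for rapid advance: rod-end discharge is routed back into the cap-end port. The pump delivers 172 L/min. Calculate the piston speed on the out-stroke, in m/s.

In regeneration the rod-end outflow joins the pump flow into the cap end, so the net volume the pump must supply per unit advance equals the rod cross-section area.
Rod cross-section A_rod = π/4 × (13.4 cm)² = 141.0 cm^2
v = Q_pump / A_rod

v ≈ 0.203 m/s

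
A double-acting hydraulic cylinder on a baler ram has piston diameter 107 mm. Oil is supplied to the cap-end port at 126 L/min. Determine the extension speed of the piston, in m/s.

v ≈ 0.234 m/s

Cap-side area A_cap = π/4 × (107 mm)² = 8992 mm^2
v = Q / A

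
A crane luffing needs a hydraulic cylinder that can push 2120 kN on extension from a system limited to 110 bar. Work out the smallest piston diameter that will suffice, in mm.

D ≈ 495 mm

Extension force acts on the full piston face: F = P × (π/4)D².
D = √(4F / (πP)) = √(4 × 2120 kN / (π × 110 bar))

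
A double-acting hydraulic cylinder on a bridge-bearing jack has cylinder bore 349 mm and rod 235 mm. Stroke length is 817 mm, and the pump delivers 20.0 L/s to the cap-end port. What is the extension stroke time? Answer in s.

t ≈ 3.91 s

Cap-side area A_cap = π/4 × (349 mm)² = 95660 mm^2
Swept volume V = A × L; t = V / Q = A·L / Q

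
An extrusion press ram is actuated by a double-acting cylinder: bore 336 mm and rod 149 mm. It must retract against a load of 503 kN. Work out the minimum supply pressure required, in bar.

P ≈ 70.6 bar

Rod-side annular area A_ann = π/4 × (336² − 149²) = 71230 mm^2
Retraction: pressure acts on the annular area.
P = F / A = 503 kN / A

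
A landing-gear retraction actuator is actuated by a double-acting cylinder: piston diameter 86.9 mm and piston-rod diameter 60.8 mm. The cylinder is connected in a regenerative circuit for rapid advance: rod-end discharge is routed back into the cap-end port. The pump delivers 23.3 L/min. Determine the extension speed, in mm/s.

In regeneration the rod-end outflow joins the pump flow into the cap end, so the net volume the pump must supply per unit advance equals the rod cross-section area.
Rod cross-section A_rod = π/4 × (60.8 mm)² = 2903 mm^2
v = Q_pump / A_rod

v ≈ 134 mm/s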